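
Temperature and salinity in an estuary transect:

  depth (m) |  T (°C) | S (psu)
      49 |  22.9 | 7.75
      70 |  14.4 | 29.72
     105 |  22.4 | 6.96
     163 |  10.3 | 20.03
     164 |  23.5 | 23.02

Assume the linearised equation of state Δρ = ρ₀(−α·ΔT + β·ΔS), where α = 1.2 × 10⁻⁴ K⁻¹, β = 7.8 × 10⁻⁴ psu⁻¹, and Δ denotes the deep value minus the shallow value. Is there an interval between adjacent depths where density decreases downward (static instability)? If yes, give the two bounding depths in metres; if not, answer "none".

70–105 m

Evaluate Δρ/ρ₀ = −αΔT + βΔS across each adjacent pair:
  49–70 m: −αΔT+βΔS = −(1.2 × 10⁻⁴)(-8.5)+(7.8 × 10⁻⁴)(+21.97) = 0.018 → stable
  70–105 m: −αΔT+βΔS = −(1.2 × 10⁻⁴)(+8.0)+(7.8 × 10⁻⁴)(-22.76) = -0.019 → UNSTABLE
  105–163 m: −αΔT+βΔS = −(1.2 × 10⁻⁴)(-12.1)+(7.8 × 10⁻⁴)(+13.07) = 0.012 → stable
  163–164 m: −αΔT+βΔS = −(1.2 × 10⁻⁴)(+13.2)+(7.8 × 10⁻⁴)(+2.99) = 7.5 × 10⁻⁴ → stable
The 70–105 m interval has Δρ < 0: lighter water underlies denser water.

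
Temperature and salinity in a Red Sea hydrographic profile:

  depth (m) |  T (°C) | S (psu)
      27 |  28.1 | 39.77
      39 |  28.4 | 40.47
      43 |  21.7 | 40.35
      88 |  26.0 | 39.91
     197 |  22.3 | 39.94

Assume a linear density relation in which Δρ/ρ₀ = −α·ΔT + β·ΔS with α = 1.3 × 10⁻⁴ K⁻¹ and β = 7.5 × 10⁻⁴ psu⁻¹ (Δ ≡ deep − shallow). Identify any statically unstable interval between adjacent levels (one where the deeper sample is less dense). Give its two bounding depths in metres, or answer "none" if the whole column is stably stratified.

Evaluate Δρ/ρ₀ = −αΔT + βΔS across each adjacent pair:
  27–39 m: −αΔT+βΔS = −(1.3 × 10⁻⁴)(+0.3)+(7.5 × 10⁻⁴)(+0.70) = 4.9 × 10⁻⁴ → stable
  39–43 m: −αΔT+βΔS = −(1.3 × 10⁻⁴)(-6.7)+(7.5 × 10⁻⁴)(-0.12) = 7.8 × 10⁻⁴ → stable
  43–88 m: −αΔT+βΔS = −(1.3 × 10⁻⁴)(+4.3)+(7.5 × 10⁻⁴)(-0.44) = -8.9 × 10⁻⁴ → UNSTABLE
  88–197 m: −αΔT+βΔS = −(1.3 × 10⁻⁴)(-3.7)+(7.5 × 10⁻⁴)(+0.03) = 5.0 × 10⁻⁴ → stable
The 43–88 m interval has Δρ < 0: lighter water underlies denser water.

43–88 m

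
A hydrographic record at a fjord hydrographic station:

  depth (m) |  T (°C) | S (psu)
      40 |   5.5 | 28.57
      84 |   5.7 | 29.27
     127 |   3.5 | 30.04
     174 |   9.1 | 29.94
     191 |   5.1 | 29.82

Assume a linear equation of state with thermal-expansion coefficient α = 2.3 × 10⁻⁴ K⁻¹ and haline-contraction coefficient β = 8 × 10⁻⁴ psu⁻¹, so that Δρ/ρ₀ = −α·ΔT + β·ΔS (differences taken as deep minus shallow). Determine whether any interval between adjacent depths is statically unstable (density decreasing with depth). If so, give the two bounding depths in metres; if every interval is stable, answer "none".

Evaluate Δρ/ρ₀ = −αΔT + βΔS across each adjacent pair:
  40–84 m: −αΔT+βΔS = −(2.3 × 10⁻⁴)(+0.2)+(8 × 10⁻⁴)(+0.70) = 5.1 × 10⁻⁴ → stable
  84–127 m: −αΔT+βΔS = −(2.3 × 10⁻⁴)(-2.2)+(8 × 10⁻⁴)(+0.77) = 1.1 × 10⁻³ → stable
  127–174 m: −αΔT+βΔS = −(2.3 × 10⁻⁴)(+5.6)+(8 × 10⁻⁴)(-0.10) = -1.4 × 10⁻³ → UNSTABLE
  174–191 m: −αΔT+βΔS = −(2.3 × 10⁻⁴)(-4.0)+(8 × 10⁻⁴)(-0.12) = 8.2 × 10⁻⁴ → stable
The 127–174 m interval has Δρ < 0: lighter water underlies denser water.

127–174 m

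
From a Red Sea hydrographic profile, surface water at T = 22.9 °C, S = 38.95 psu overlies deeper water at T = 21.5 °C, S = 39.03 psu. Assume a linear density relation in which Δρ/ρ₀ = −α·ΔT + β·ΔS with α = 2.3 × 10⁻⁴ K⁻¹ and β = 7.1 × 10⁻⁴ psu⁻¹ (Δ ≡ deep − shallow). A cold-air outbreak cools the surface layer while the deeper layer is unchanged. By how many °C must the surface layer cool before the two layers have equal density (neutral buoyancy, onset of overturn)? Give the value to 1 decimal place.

Neutral buoyancy requires Δρ = 0, i.e. −α(T_deep − T_surf′) + β(S_deep − S_surf) = 0.
T_surf′ = T_deep − (β/α)·ΔS = 21.5 − (7.1 × 10⁻⁴/2.3 × 10⁻⁴)·(+0.08) = 21.253 °C.
Cooling required: 22.9 − (21.253) = 1.647 °C.

1.6 °C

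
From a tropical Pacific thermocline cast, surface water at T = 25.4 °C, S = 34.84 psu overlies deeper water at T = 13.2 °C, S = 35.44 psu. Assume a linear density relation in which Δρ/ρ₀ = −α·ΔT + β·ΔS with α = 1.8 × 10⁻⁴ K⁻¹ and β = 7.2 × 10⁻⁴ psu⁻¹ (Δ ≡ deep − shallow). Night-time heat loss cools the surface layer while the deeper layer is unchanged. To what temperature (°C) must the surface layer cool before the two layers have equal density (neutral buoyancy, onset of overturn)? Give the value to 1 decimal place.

10.8 °C

Neutral buoyancy requires Δρ = 0, i.e. −α(T_deep − T_surf′) + β(S_deep − S_surf) = 0.
T_surf′ = T_deep − (β/α)·ΔS = 13.2 − (7.2 × 10⁻⁴/1.8 × 10⁻⁴)·(+0.60) = 10.800 °C.
Cooling required: 25.4 − (10.800) = 14.600 °C.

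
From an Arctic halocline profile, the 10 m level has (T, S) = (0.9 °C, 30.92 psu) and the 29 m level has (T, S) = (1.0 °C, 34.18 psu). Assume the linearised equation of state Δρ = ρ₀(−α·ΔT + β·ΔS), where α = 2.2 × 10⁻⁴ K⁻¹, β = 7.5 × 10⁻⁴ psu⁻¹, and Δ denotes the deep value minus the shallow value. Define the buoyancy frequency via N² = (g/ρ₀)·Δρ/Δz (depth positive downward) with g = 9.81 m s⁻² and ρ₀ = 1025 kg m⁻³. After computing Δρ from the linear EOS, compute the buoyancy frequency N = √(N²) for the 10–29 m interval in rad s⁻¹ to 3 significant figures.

ΔT = +0.1 K, ΔS = +3.26 psu (deep − shallow).
Δρ/ρ₀ = −αΔT + βΔS = -2.20 × 10⁻⁵ + 2.445 × 10⁻³ = 2.423 × 10⁻³, so Δρ ≈ 2.484 kg m⁻³.
N² = (g/ρ₀)·Δρ/Δz = g·(Δρ/ρ₀)/Δz = 9.81 × 2.423 × 10⁻³ / 19 = 1.2510 × 10⁻³ s⁻².
N = √(1.2510 × 10⁻³) = 0.035369 rad s⁻¹ ≈ 0.0354 rad s⁻¹.

0.0354 rad s⁻¹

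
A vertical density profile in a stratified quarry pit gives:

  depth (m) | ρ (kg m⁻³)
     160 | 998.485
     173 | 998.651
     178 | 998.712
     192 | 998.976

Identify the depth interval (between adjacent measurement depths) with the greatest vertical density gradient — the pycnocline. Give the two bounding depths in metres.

Compute the density gradient over each adjacent pair:
  160–173 m: Δρ/Δz = 0.166/13 = 0.013 kg m⁻⁴
  173–178 m: Δρ/Δz = 0.061/5 = 0.012 kg m⁻⁴
  178–192 m: Δρ/Δz = 0.264/14 = 0.019 kg m⁻⁴
The largest gradient is in the 178–192 m interval — the pycnocline.

178–192 m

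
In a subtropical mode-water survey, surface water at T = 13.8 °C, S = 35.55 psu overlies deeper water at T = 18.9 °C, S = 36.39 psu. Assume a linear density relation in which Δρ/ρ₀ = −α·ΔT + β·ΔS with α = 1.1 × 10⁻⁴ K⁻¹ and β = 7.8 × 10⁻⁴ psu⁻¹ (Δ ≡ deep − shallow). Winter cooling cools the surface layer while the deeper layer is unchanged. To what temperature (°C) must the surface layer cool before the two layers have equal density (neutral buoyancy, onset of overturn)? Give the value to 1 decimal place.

12.9 °C

Neutral buoyancy requires Δρ = 0, i.e. −α(T_deep − T_surf′) + β(S_deep − S_surf) = 0.
T_surf′ = T_deep − (β/α)·ΔS = 18.9 − (7.8 × 10⁻⁴/1.1 × 10⁻⁴)·(+0.84) = 12.944 °C.
Cooling required: 13.8 − (12.944) = 0.856 °C.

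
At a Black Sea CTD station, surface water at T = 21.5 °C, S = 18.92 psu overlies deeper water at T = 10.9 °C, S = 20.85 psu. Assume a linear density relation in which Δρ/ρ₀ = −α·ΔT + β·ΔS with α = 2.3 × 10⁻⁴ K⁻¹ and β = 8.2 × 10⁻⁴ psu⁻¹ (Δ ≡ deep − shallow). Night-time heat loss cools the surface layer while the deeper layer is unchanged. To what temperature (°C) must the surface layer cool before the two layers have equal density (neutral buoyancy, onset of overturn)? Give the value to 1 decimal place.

Neutral buoyancy requires Δρ = 0, i.e. −α(T_deep − T_surf′) + β(S_deep − S_surf) = 0.
T_surf′ = T_deep − (β/α)·ΔS = 10.9 − (8.2 × 10⁻⁴/2.3 × 10⁻⁴)·(+1.93) = 4.019 °C.
Cooling required: 21.5 − (4.019) = 17.481 °C.

4.0 °C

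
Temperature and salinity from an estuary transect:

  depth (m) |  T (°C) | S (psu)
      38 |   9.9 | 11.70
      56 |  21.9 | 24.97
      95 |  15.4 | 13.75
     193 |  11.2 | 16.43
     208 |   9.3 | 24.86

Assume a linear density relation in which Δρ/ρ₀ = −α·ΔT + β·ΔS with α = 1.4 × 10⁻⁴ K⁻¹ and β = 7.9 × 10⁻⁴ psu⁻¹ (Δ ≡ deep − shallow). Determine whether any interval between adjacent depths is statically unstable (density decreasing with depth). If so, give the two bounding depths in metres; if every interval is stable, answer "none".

Evaluate Δρ/ρ₀ = −αΔT + βΔS across each adjacent pair:
  38–56 m: −αΔT+βΔS = −(1.4 × 10⁻⁴)(+12.0)+(7.9 × 10⁻⁴)(+13.27) = 8.8 × 10⁻³ → stable
  56–95 m: −αΔT+βΔS = −(1.4 × 10⁻⁴)(-6.5)+(7.9 × 10⁻⁴)(-11.22) = -8.0 × 10⁻³ → UNSTABLE
  95–193 m: −αΔT+βΔS = −(1.4 × 10⁻⁴)(-4.2)+(7.9 × 10⁻⁴)(+2.68) = 2.7 × 10⁻³ → stable
  193–208 m: −αΔT+βΔS = −(1.4 × 10⁻⁴)(-1.9)+(7.9 × 10⁻⁴)(+8.43) = 6.9 × 10⁻³ → stable
The 56–95 m interval has Δρ < 0: lighter water underlies denser water.

56–95 m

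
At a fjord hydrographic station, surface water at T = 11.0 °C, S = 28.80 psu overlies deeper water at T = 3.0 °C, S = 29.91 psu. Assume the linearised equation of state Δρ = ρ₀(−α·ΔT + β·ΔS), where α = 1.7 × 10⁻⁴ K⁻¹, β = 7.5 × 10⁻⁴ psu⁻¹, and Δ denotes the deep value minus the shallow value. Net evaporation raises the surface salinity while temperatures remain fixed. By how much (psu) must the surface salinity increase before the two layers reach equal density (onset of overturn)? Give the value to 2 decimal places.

2.92 psu

Neutral buoyancy requires −α(T_deep − T_surf) + β(S_deep − S_surf′) = 0.
S_surf′ = S_deep − (α/β)·ΔT = 29.91 − (1.7 × 10⁻⁴/7.5 × 10⁻⁴)·(-8.0) = 31.7233 psu.
Increase required: 31.7233 − 28.80 = 2.9233 psu.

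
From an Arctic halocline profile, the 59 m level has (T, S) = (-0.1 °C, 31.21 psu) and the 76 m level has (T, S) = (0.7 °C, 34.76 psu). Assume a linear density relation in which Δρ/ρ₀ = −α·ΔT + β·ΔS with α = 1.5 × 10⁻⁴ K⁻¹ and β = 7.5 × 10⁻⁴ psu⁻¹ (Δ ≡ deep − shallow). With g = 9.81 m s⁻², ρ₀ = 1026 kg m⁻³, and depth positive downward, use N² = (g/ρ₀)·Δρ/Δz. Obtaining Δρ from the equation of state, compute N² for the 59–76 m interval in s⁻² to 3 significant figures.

ΔT = +0.8 K, ΔS = +3.55 psu (deep − shallow).
Δρ/ρ₀ = −αΔT + βΔS = -1.20 × 10⁻⁴ + 2.6625 × 10⁻³ = 2.5425 × 10⁻³, so Δρ ≈ 2.609 kg m⁻³.
N² = (g/ρ₀)·Δρ/Δz = g·(Δρ/ρ₀)/Δz = 9.81 × 2.5425 × 10⁻³ / 17 = 1.4672 × 10⁻³ s⁻² ≈ 1.47 × 10⁻³ s⁻².

1.47 × 10⁻³ s⁻²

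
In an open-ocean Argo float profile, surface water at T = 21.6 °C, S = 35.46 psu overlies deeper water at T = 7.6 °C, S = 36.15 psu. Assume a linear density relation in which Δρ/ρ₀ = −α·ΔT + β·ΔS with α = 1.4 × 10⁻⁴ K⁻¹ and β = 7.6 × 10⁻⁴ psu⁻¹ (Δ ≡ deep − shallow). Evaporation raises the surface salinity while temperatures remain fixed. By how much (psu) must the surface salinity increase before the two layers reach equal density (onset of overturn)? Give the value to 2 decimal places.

3.27 psu

Neutral buoyancy requires −α(T_deep − T_surf) + β(S_deep − S_surf′) = 0.
S_surf′ = S_deep − (α/β)·ΔT = 36.15 − (1.4 × 10⁻⁴/7.6 × 10⁻⁴)·(-14.0) = 38.7289 psu.
Increase required: 38.7289 − 35.46 = 3.2689 psu.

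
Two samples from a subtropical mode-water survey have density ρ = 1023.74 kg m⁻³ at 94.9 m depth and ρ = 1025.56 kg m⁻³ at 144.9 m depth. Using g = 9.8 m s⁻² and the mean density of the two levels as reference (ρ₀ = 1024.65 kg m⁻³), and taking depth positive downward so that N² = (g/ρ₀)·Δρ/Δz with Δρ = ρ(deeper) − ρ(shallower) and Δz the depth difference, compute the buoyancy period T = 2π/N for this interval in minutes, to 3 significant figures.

Δρ = 1025.56 − 1023.74 = 1.82 kg m⁻³ over Δz = 144.9 − 94.9 = 50 m.
N² = (9.8/1024.65) × (1.82/50) = 3.4814 × 10⁻⁴ s⁻².
N = √(3.4814 × 10⁻⁴) = 0.018659 rad s⁻¹, so T = 2π/N = 336.74 s = 5.6123 min ≈ 5.61 min.

5.61 min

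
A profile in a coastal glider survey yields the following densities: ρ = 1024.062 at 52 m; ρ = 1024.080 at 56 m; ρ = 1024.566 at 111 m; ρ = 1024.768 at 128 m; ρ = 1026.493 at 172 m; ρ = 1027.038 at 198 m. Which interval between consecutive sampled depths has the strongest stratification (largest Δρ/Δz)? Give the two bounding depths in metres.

128–172 m

Compute the density gradient over each adjacent pair:
  52–56 m: Δρ/Δz = 0.018/4 = 4.5 × 10⁻³ kg m⁻⁴
  56–111 m: Δρ/Δz = 0.486/55 = 8.8 × 10⁻³ kg m⁻⁴
  111–128 m: Δρ/Δz = 0.202/17 = 0.012 kg m⁻⁴
  128–172 m: Δρ/Δz = 1.725/44 = 0.039 kg m⁻⁴
  172–198 m: Δρ/Δz = 0.545/26 = 0.021 kg m⁻⁴
The largest gradient is in the 128–172 m interval — the pycnocline.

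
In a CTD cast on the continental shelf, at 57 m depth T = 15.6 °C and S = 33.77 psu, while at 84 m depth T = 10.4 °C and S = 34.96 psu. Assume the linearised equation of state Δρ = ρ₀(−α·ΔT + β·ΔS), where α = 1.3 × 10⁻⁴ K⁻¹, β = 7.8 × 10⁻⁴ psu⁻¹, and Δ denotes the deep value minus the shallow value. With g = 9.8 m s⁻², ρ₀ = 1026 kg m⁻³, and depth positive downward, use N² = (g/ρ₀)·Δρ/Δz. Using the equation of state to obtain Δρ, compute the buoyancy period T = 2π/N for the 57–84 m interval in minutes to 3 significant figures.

4.34 min

ΔT = -5.2 K, ΔS = +1.19 psu (deep − shallow).
Δρ/ρ₀ = −αΔT + βΔS = 6.76 × 10⁻⁴ + 9.282 × 10⁻⁴ = 1.6042 × 10⁻³, so Δρ ≈ 1.646 kg m⁻³.
N² = (g/ρ₀)·Δρ/Δz = g·(Δρ/ρ₀)/Δz = 9.8 × 1.6042 × 10⁻³ / 27 = 5.8227 × 10⁻⁴ s⁻².
N = √(5.8227 × 10⁻⁴) = 0.024130 rad s⁻¹ → T = 2π/N = 260.39 s = 4.3398 min ≈ 4.34 min.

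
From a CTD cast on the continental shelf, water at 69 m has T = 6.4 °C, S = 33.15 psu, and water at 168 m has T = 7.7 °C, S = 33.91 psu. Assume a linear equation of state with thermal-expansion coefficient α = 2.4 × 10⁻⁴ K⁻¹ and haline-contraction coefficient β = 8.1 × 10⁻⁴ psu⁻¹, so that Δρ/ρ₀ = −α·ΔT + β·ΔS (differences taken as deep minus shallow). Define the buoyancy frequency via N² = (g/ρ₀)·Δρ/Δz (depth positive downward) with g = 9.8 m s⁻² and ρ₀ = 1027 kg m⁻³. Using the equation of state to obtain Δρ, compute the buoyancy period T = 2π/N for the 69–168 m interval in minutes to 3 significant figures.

19.1 min

ΔT = +1.3 K, ΔS = +0.76 psu (deep − shallow).
Δρ/ρ₀ = −αΔT + βΔS = -3.12 × 10⁻⁴ + 6.156 × 10⁻⁴ = 3.036 × 10⁻⁴, so Δρ ≈ 0.3118 kg m⁻³.
N² = (g/ρ₀)·Δρ/Δz = g·(Δρ/ρ₀)/Δz = 9.8 × 3.036 × 10⁻⁴ / 99 = 3.0053 × 10⁻⁵ s⁻².
N = √(3.0053 × 10⁻⁵) = 5.4821 × 10⁻³ rad s⁻¹ → T = 2π/N = 1.1461 × 10³ s = 19.102 min ≈ 19.1 min.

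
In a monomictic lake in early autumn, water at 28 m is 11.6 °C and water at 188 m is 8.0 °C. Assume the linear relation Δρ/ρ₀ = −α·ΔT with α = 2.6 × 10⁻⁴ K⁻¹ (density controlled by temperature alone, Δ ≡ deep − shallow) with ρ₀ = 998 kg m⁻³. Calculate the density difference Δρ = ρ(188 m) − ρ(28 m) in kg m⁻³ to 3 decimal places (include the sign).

+0.934 kg m⁻³

ΔT = -3.6 K, Δρ/ρ₀ = −αΔT = 9.36 × 10⁻⁴.
Δρ = 998 × (9.36 × 10⁻⁴) = +0.934 kg m⁻³.
Positive Δρ: denser below, stable.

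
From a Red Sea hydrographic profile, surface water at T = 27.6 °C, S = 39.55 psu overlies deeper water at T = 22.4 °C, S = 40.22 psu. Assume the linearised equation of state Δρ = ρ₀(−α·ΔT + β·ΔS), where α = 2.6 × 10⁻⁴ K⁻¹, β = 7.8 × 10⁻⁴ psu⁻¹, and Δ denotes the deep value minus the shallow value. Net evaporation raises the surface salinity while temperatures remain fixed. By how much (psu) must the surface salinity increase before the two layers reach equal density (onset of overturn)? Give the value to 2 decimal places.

2.40 psu

Neutral buoyancy requires −α(T_deep − T_surf) + β(S_deep − S_surf′) = 0.
S_surf′ = S_deep − (α/β)·ΔT = 40.22 − (2.6 × 10⁻⁴/7.8 × 10⁻⁴)·(-5.2) = 41.9533 psu.
Increase required: 41.9533 − 39.55 = 2.4033 psu.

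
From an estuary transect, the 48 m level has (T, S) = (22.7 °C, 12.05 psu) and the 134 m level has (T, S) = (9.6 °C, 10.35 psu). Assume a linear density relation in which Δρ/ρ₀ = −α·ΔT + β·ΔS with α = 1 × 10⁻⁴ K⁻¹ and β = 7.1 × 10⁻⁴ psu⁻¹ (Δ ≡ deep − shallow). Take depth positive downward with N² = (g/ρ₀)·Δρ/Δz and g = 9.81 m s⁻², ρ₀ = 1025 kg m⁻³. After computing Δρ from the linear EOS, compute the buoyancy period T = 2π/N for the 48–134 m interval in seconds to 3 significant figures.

ΔT = -13.1 K, ΔS = -1.70 psu (deep − shallow).
Δρ/ρ₀ = −αΔT + βΔS = 1.31 × 10⁻³ − 1.207 × 10⁻³ = 1.03 × 10⁻⁴, so Δρ ≈ 0.1056 kg m⁻³.
N² = (g/ρ₀)·Δρ/Δz = g·(Δρ/ρ₀)/Δz = 9.81 × 1.03 × 10⁻⁴ / 86 = 1.1749 × 10⁻⁵ s⁻².
N = √(1.1749 × 10⁻⁵) = 3.4277 × 10⁻³ rad s⁻¹ → T = 2π/N = 1.8331 × 10³ s ≈ 1.83 × 10³ s.

1.83 × 10³ s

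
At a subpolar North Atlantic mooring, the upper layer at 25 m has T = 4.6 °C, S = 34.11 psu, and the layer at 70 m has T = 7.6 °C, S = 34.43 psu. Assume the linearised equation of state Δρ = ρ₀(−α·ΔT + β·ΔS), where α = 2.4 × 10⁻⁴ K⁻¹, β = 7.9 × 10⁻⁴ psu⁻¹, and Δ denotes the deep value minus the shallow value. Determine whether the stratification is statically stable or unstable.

ΔT = 7.6 − 4.6 = +3.0 K and ΔS = 34.43 − 34.11 = +0.32 psu (deep − shallow).
−αΔT = -7.20 × 10⁻⁴; βΔS = 2.528 × 10⁻⁴; sum Δρ/ρ₀ = -4.672 × 10⁻⁴.
Δρ/ρ₀ < 0, so Δρ < 0: deeper water is lighter → statically unstable; the column would overturn.

unstable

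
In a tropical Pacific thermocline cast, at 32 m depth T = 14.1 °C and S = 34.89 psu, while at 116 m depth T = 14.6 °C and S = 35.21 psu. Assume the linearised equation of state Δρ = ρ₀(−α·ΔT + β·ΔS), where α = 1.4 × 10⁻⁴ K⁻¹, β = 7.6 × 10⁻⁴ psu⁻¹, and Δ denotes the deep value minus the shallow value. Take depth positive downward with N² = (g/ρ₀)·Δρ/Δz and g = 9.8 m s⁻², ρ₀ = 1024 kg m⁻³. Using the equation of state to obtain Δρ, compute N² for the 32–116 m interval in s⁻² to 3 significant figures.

ΔT = +0.5 K, ΔS = +0.32 psu (deep − shallow).
Δρ/ρ₀ = −αΔT + βΔS = -7.00 × 10⁻⁵ + 2.432 × 10⁻⁴ = 1.732 × 10⁻⁴, so Δρ ≈ 0.1774 kg m⁻³.
N² = (g/ρ₀)·Δρ/Δz = g·(Δρ/ρ₀)/Δz = 9.8 × 1.732 × 10⁻⁴ / 84 = 2.0207 × 10⁻⁵ s⁻² ≈ 2.02 × 10⁻⁵ s⁻².

2.02 × 10⁻⁵ s⁻²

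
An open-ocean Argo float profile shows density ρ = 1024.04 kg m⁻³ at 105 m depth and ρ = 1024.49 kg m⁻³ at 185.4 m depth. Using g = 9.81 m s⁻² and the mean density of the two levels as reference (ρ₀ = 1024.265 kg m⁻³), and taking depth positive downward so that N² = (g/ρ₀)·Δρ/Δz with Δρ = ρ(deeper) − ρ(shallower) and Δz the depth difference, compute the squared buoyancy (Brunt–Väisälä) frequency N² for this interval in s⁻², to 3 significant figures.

5.36 × 10⁻⁵ s⁻²

Δρ = 1024.49 − 1024.04 = 0.45 kg m⁻³ over Δz = 185.4 − 105 = 80.4 m.
N² = (9.81/1024.265) × (0.45/80.4) = 5.3606 × 10⁻⁵ s⁻² ≈ 5.36 × 10⁻⁵ s⁻².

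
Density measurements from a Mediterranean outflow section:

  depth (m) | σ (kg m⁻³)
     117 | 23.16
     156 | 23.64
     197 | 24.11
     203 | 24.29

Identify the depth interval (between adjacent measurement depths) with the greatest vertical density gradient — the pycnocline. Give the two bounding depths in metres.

Compute the density gradient over each adjacent pair:
  117–156 m: Δρ/Δz = 0.48/39 = 0.012 kg m⁻⁴
  156–197 m: Δρ/Δz = 0.47/41 = 0.011 kg m⁻⁴
  197–203 m: Δρ/Δz = 0.18/6 = 0.030 kg m⁻⁴
The largest gradient is in the 197–203 m interval — the pycnocline.

197–203 m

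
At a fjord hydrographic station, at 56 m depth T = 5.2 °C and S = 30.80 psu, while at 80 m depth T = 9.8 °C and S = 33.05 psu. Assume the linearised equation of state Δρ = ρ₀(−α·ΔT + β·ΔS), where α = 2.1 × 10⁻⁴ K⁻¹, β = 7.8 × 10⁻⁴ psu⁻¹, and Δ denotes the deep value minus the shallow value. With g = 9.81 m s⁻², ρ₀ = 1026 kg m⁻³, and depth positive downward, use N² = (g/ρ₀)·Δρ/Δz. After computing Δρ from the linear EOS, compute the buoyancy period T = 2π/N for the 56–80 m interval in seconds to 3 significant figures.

ΔT = +4.6 K, ΔS = +2.25 psu (deep − shallow).
Δρ/ρ₀ = −αΔT + βΔS = -9.66 × 10⁻⁴ + 1.755 × 10⁻³ = 7.89 × 10⁻⁴, so Δρ ≈ 0.8095 kg m⁻³.
N² = (g/ρ₀)·Δρ/Δz = g·(Δρ/ρ₀)/Δz = 9.81 × 7.89 × 10⁻⁴ / 24 = 3.2250 × 10⁻⁴ s⁻².
N = √(3.2250 × 10⁻⁴) = 0.017958 rad s⁻¹ → T = 2π/N = 349.88 s ≈ 350 s.

350 s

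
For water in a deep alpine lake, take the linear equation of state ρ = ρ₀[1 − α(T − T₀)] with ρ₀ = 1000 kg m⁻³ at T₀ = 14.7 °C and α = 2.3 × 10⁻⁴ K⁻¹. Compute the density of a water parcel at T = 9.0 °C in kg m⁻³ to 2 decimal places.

T − T₀ = -5.7 K.
Bracket = 1 − α·(-5.7) = 1 + (1.311 × 10⁻³) = 1.0013110.
ρ = 1000 × 1.0013110 = 1001.31 kg m⁻³.

1001.31 kg m⁻³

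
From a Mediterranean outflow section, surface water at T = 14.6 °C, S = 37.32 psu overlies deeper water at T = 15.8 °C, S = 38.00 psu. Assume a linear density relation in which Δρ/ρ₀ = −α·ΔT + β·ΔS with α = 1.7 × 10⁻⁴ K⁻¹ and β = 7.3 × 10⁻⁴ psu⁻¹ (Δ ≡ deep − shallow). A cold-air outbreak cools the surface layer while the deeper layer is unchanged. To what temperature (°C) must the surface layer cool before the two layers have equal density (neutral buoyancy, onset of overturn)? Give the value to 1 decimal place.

12.9 °C

Neutral buoyancy requires Δρ = 0, i.e. −α(T_deep − T_surf′) + β(S_deep − S_surf) = 0.
T_surf′ = T_deep − (β/α)·ΔS = 15.8 − (7.3 × 10⁻⁴/1.7 × 10⁻⁴)·(+0.68) = 12.880 °C.
Cooling required: 14.6 − (12.880) = 1.720 °C.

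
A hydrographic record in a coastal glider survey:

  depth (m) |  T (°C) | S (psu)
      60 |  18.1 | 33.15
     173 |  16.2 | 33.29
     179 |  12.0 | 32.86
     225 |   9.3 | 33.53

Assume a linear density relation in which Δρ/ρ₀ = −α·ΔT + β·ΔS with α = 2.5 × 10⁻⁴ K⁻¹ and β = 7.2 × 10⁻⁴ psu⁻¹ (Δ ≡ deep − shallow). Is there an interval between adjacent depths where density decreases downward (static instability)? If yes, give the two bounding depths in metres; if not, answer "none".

none

Evaluate Δρ/ρ₀ = −αΔT + βΔS across each adjacent pair:
  60–173 m: −αΔT+βΔS = −(2.5 × 10⁻⁴)(-1.9)+(7.2 × 10⁻⁴)(+0.14) = 5.8 × 10⁻⁴ → stable
  173–179 m: −αΔT+βΔS = −(2.5 × 10⁻⁴)(-4.2)+(7.2 × 10⁻⁴)(-0.43) = 7.4 × 10⁻⁴ → stable
  179–225 m: −αΔT+βΔS = −(2.5 × 10⁻⁴)(-2.7)+(7.2 × 10⁻⁴)(+0.67) = 1.2 × 10⁻³ → stable
Every interval has Δρ > 0: the column is stably stratified throughout.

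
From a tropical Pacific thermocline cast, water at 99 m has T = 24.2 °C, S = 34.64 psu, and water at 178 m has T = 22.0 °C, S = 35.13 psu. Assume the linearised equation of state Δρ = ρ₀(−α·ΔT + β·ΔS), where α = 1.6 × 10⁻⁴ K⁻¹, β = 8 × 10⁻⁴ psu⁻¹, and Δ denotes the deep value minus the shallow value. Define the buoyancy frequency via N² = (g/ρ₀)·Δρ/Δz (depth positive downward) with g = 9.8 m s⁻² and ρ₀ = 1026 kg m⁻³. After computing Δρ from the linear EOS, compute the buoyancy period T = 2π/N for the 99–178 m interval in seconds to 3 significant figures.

654 s

ΔT = -2.2 K, ΔS = +0.49 psu (deep − shallow).
Δρ/ρ₀ = −αΔT + βΔS = 3.52 × 10⁻⁴ + 3.92 × 10⁻⁴ = 7.44 × 10⁻⁴, so Δρ ≈ 0.7633 kg m⁻³.
N² = (g/ρ₀)·Δρ/Δz = g·(Δρ/ρ₀)/Δz = 9.8 × 7.44 × 10⁻⁴ / 79 = 9.2294 × 10⁻⁵ s⁻².
N = √(9.2294 × 10⁻⁵) = 9.6070 × 10⁻³ rad s⁻¹ → T = 2π/N = 654.02 s ≈ 654 s.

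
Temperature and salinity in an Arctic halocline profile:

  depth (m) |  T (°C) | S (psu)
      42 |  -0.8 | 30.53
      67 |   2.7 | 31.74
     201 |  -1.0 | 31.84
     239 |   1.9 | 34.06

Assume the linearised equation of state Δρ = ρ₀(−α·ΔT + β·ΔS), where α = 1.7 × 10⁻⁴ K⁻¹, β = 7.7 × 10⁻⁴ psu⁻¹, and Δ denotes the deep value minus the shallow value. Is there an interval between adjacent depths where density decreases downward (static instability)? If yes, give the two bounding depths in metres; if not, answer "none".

Evaluate Δρ/ρ₀ = −αΔT + βΔS across each adjacent pair:
  42–67 m: −αΔT+βΔS = −(1.7 × 10⁻⁴)(+3.5)+(7.7 × 10⁻⁴)(+1.21) = 3.4 × 10⁻⁴ → stable
  67–201 m: −αΔT+βΔS = −(1.7 × 10⁻⁴)(-3.7)+(7.7 × 10⁻⁴)(+0.10) = 7.1 × 10⁻⁴ → stable
  201–239 m: −αΔT+βΔS = −(1.7 × 10⁻⁴)(+2.9)+(7.7 × 10⁻⁴)(+2.22) = 1.2 × 10⁻³ → stable
Every interval has Δρ > 0: the column is stably stratified throughout.

none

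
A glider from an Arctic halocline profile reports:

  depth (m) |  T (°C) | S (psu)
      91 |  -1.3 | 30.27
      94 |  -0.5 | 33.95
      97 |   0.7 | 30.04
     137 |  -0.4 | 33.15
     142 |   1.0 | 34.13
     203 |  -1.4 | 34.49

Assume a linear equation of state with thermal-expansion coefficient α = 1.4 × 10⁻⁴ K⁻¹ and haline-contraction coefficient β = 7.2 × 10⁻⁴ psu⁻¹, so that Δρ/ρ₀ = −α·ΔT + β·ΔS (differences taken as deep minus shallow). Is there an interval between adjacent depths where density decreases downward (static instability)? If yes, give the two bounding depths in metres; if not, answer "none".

Evaluate Δρ/ρ₀ = −αΔT + βΔS across each adjacent pair:
  91–94 m: −αΔT+βΔS = −(1.4 × 10⁻⁴)(+0.8)+(7.2 × 10⁻⁴)(+3.68) = 2.5 × 10⁻³ → stable
  94–97 m: −αΔT+βΔS = −(1.4 × 10⁻⁴)(+1.2)+(7.2 × 10⁻⁴)(-3.91) = -3.0 × 10⁻³ → UNSTABLE
  97–137 m: −αΔT+βΔS = −(1.4 × 10⁻⁴)(-1.1)+(7.2 × 10⁻⁴)(+3.11) = 2.4 × 10⁻³ → stable
  137–142 m: −αΔT+βΔS = −(1.4 × 10⁻⁴)(+1.4)+(7.2 × 10⁻⁴)(+0.98) = 5.1 × 10⁻⁴ → stable
  142–203 m: −αΔT+βΔS = −(1.4 × 10⁻⁴)(-2.4)+(7.2 × 10⁻⁴)(+0.36) = 6.0 × 10⁻⁴ → stable
The 94–97 m interval has Δρ < 0: lighter water underlies denser water.

94–97 m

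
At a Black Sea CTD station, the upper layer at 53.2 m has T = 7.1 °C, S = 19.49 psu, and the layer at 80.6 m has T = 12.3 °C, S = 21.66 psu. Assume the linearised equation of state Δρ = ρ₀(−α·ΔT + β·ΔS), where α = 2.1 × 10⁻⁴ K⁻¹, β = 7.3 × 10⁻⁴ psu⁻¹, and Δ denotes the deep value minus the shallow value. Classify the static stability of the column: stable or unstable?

ΔT = 12.3 − 7.1 = +5.2 K and ΔS = 21.66 − 19.49 = +2.17 psu (deep − shallow).
−αΔT = -1.092 × 10⁻³; βΔS = 1.5841 × 10⁻³; sum Δρ/ρ₀ = 4.921 × 10⁻⁴.
Δρ/ρ₀ > 0, so Δρ > 0: deeper water is denser → statically stable.

stable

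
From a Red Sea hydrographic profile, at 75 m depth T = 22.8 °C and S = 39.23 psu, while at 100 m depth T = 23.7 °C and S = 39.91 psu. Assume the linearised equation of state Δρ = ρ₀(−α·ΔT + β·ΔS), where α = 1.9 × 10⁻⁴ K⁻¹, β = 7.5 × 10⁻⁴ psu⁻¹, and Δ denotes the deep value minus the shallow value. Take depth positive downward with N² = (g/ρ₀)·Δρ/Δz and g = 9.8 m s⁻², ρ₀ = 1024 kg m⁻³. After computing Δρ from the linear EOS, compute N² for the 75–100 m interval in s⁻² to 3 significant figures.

ΔT = +0.9 K, ΔS = +0.68 psu (deep − shallow).
Δρ/ρ₀ = −αΔT + βΔS = -1.71 × 10⁻⁴ + 5.10 × 10⁻⁴ = 3.39 × 10⁻⁴, so Δρ ≈ 0.3471 kg m⁻³.
N² = (g/ρ₀)·Δρ/Δz = g·(Δρ/ρ₀)/Δz = 9.8 × 3.39 × 10⁻⁴ / 25 = 1.3289 × 10⁻⁴ s⁻² ≈ 1.33 × 10⁻⁴ s⁻².

1.33 × 10⁻⁴ s⁻²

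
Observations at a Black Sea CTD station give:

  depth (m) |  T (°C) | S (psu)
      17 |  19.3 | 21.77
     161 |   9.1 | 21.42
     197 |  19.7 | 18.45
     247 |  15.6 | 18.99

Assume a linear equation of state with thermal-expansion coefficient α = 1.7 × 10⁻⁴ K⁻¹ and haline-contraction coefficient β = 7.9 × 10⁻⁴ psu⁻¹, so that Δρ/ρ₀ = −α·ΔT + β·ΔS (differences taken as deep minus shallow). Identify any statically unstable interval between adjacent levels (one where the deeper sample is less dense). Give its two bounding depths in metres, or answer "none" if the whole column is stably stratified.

Evaluate Δρ/ρ₀ = −αΔT + βΔS across each adjacent pair:
  17–161 m: −αΔT+βΔS = −(1.7 × 10⁻⁴)(-10.2)+(7.9 × 10⁻⁴)(-0.35) = 1.5 × 10⁻³ → stable
  161–197 m: −αΔT+βΔS = −(1.7 × 10⁻⁴)(+10.6)+(7.9 × 10⁻⁴)(-2.97) = -4.1 × 10⁻³ → UNSTABLE
  197–247 m: −αΔT+βΔS = −(1.7 × 10⁻⁴)(-4.1)+(7.9 × 10⁻⁴)(+0.54) = 1.1 × 10⁻³ → stable
The 161–197 m interval has Δρ < 0: lighter water underlies denser water.

161–197 m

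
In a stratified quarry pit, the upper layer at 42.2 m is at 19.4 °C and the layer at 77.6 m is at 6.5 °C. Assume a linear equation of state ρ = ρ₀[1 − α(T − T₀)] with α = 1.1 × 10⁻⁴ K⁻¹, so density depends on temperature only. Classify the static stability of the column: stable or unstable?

stable

ΔT = 6.5 − 19.4 = -12.9 K, so Δρ/ρ₀ = −αΔT = 1.419 × 10⁻³.
Δρ/ρ₀ > 0, so Δρ > 0: deeper water is denser → statically stable.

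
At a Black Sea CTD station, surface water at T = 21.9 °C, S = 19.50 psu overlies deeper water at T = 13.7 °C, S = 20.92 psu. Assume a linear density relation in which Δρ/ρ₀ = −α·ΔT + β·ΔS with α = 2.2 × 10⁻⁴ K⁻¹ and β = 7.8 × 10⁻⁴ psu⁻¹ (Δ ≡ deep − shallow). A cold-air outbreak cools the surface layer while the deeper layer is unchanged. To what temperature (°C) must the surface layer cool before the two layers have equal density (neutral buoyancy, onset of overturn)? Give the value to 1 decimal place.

8.7 °C

Neutral buoyancy requires Δρ = 0, i.e. −α(T_deep − T_surf′) + β(S_deep − S_surf) = 0.
T_surf′ = T_deep − (β/α)·ΔS = 13.7 − (7.8 × 10⁻⁴/2.2 × 10⁻⁴)·(+1.42) = 8.665 °C.
Cooling required: 21.9 − (8.665) = 13.235 °C.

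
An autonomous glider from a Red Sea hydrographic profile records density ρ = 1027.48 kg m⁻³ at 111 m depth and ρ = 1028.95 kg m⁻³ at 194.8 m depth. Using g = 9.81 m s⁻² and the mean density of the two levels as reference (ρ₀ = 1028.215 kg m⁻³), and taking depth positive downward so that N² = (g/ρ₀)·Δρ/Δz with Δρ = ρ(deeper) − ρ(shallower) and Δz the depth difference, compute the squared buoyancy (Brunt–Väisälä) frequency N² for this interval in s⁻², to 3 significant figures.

Δρ = 1028.95 − 1027.48 = 1.47 kg m⁻³ over Δz = 194.8 − 111 = 83.8 m.
N² = (9.81/1028.215) × (1.47/83.8) = 1.6736 × 10⁻⁴ s⁻² ≈ 1.67 × 10⁻⁴ s⁻².

1.67 × 10⁻⁴ s⁻²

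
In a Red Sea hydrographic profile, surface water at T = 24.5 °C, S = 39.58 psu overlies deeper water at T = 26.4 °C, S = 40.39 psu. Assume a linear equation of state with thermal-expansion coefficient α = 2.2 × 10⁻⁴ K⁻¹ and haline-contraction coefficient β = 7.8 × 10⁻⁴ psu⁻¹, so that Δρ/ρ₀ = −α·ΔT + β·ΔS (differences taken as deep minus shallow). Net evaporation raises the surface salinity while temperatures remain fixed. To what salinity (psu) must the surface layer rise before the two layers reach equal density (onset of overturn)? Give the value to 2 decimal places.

Neutral buoyancy requires −α(T_deep − T_surf) + β(S_deep − S_surf′) = 0.
S_surf′ = S_deep − (α/β)·ΔT = 40.39 − (2.2 × 10⁻⁴/7.8 × 10⁻⁴)·(+1.9) = 39.8541 psu.
Increase required: 39.8541 − 39.58 = 0.2741 psu.

39.85 psu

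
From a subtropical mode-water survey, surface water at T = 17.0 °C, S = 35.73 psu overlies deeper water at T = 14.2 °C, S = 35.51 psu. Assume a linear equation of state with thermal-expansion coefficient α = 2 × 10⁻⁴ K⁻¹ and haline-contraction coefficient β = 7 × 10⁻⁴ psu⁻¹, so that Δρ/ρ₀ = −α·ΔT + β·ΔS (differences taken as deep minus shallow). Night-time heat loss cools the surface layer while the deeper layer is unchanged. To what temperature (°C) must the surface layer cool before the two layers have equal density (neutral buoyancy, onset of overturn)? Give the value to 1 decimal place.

Neutral buoyancy requires Δρ = 0, i.e. −α(T_deep − T_surf′) + β(S_deep − S_surf) = 0.
T_surf′ = T_deep − (β/α)·ΔS = 14.2 − (7 × 10⁻⁴/2 × 10⁻⁴)·(-0.22) = 14.970 °C.
Cooling required: 17.0 − (14.970) = 2.030 °C.

15.0 °C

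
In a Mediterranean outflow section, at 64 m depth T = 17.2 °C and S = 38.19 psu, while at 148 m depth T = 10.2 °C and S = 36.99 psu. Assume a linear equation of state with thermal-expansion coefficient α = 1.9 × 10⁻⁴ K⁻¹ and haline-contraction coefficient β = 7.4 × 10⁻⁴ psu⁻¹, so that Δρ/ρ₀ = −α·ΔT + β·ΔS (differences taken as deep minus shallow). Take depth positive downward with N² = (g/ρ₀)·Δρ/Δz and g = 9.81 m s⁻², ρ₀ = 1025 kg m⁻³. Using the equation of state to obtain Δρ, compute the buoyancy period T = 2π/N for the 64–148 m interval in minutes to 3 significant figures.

ΔT = -7.0 K, ΔS = -1.20 psu (deep − shallow).
Δρ/ρ₀ = −αΔT + βΔS = 1.33 × 10⁻³ − 8.88 × 10⁻⁴ = 4.42 × 10⁻⁴, so Δρ ≈ 0.4531 kg m⁻³.
N² = (g/ρ₀)·Δρ/Δz = g·(Δρ/ρ₀)/Δz = 9.81 × 4.42 × 10⁻⁴ / 84 = 5.1619 × 10⁻⁵ s⁻².
N = √(5.1619 × 10⁻⁵) = 7.1846 × 10⁻³ rad s⁻¹ → T = 2π/N = 874.54 s = 14.576 min ≈ 14.6 min.

14.6 min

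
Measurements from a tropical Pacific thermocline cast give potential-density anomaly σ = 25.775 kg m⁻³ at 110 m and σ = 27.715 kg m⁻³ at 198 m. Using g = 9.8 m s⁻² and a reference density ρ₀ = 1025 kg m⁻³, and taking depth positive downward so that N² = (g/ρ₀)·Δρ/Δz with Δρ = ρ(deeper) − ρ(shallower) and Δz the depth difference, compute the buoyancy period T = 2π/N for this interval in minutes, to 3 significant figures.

Δρ = 1027.715 − 1025.775 = 1.940 kg m⁻³ over Δz = 198 − 110 = 88 m.
N² = (9.8/1025) × (1.940/88) = 2.1078 × 10⁻⁴ s⁻².
N = √(2.1078 × 10⁻⁴) = 0.014518 rad s⁻¹, so T = 2π/N = 432.79 s = 7.2132 min ≈ 7.21 min.

7.21 min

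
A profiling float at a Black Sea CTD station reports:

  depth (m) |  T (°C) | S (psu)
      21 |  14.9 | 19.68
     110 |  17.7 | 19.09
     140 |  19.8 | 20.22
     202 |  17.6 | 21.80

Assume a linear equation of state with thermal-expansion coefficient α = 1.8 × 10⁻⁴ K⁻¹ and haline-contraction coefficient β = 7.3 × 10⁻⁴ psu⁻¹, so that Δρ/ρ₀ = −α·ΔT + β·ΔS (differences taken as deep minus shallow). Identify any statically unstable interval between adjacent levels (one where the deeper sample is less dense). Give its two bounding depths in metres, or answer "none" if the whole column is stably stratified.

Evaluate Δρ/ρ₀ = −αΔT + βΔS across each adjacent pair:
  21–110 m: −αΔT+βΔS = −(1.8 × 10⁻⁴)(+2.8)+(7.3 × 10⁻⁴)(-0.59) = -9.3 × 10⁻⁴ → UNSTABLE
  110–140 m: −αΔT+βΔS = −(1.8 × 10⁻⁴)(+2.1)+(7.3 × 10⁻⁴)(+1.13) = 4.5 × 10⁻⁴ → stable
  140–202 m: −αΔT+βΔS = −(1.8 × 10⁻⁴)(-2.2)+(7.3 × 10⁻⁴)(+1.58) = 1.5 × 10⁻³ → stable
The 21–110 m interval has Δρ < 0: lighter water underlies denser water.

21–110 m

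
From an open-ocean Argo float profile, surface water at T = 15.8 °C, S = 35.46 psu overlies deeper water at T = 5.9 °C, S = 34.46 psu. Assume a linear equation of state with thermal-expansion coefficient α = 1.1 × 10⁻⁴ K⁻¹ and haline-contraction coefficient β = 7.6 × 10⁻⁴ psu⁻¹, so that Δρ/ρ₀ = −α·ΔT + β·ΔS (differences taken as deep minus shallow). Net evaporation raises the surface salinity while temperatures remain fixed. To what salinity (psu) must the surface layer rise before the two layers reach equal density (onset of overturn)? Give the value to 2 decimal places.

35.89 psu

Neutral buoyancy requires −α(T_deep − T_surf) + β(S_deep − S_surf′) = 0.
S_surf′ = S_deep − (α/β)·ΔT = 34.46 − (1.1 × 10⁻⁴/7.6 × 10⁻⁴)·(-9.9) = 35.8929 psu.
Increase required: 35.8929 − 35.46 = 0.4329 psu.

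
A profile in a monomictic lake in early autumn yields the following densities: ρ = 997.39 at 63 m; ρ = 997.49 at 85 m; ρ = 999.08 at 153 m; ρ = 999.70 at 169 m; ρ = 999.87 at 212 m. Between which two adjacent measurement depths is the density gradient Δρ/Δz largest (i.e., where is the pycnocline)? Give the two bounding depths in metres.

153–169 m

Compute the density gradient over each adjacent pair:
  63–85 m: Δρ/Δz = 0.10/22 = 4.5 × 10⁻³ kg m⁻⁴
  85–153 m: Δρ/Δz = 1.59/68 = 0.023 kg m⁻⁴
  153–169 m: Δρ/Δz = 0.62/16 = 0.039 kg m⁻⁴
  169–212 m: Δρ/Δz = 0.17/43 = 4.0 × 10⁻³ kg m⁻⁴
The largest gradient is in the 153–169 m interval — the pycnocline.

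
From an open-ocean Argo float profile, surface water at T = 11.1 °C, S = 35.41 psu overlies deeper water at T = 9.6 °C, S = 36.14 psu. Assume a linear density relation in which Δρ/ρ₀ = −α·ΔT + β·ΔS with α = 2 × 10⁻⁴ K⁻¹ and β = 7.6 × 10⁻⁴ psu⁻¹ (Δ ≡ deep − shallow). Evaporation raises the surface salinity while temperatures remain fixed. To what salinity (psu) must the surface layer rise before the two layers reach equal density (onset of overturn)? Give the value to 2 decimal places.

Neutral buoyancy requires −α(T_deep − T_surf) + β(S_deep − S_surf′) = 0.
S_surf′ = S_deep − (α/β)·ΔT = 36.14 − (2 × 10⁻⁴/7.6 × 10⁻⁴)·(-1.5) = 36.5347 psu.
Increase required: 36.5347 − 35.41 = 1.1247 psu.

36.53 psu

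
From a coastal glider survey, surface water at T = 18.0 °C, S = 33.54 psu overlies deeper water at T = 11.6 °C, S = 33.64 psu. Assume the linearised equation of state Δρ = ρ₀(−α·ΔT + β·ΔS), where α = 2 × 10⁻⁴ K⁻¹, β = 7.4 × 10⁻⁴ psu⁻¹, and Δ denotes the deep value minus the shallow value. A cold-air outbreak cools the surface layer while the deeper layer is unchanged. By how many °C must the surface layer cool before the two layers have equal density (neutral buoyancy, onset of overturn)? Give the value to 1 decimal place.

Neutral buoyancy requires Δρ = 0, i.e. −α(T_deep − T_surf′) + β(S_deep − S_surf) = 0.
T_surf′ = T_deep − (β/α)·ΔS = 11.6 − (7.4 × 10⁻⁴/2 × 10⁻⁴)·(+0.10) = 11.230 °C.
Cooling required: 18.0 − (11.230) = 6.770 °C.

6.8 °C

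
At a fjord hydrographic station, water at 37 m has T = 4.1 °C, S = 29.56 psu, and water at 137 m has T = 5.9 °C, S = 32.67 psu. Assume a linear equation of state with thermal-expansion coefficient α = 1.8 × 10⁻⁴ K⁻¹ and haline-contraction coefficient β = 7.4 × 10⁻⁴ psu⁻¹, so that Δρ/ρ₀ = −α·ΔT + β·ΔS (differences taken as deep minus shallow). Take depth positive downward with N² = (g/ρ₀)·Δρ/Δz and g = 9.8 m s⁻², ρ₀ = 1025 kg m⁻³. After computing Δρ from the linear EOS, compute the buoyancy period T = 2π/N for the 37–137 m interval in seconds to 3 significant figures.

ΔT = +1.8 K, ΔS = +3.11 psu (deep − shallow).
Δρ/ρ₀ = −αΔT + βΔS = -3.24 × 10⁻⁴ + 2.3014 × 10⁻³ = 1.9774 × 10⁻³, so Δρ ≈ 2.027 kg m⁻³.
N² = (g/ρ₀)·Δρ/Δz = g·(Δρ/ρ₀)/Δz = 9.8 × 1.9774 × 10⁻³ / 100 = 1.9379 × 10⁻⁴ s⁻².
N = √(1.9379 × 10⁻⁴) = 0.013921 rad s⁻¹ → T = 2π/N = 451.35 s ≈ 451 s.

451 s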